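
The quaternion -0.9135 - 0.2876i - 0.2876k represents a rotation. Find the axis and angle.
axis = (-√2/2, 0, -√2/2), θ = 312°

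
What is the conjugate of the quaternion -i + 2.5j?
i - 2.5j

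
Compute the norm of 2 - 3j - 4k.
√29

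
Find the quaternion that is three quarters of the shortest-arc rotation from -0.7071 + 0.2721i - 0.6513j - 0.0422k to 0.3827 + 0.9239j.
-0.4768 + 0.0709i - 0.8761j - 0.011k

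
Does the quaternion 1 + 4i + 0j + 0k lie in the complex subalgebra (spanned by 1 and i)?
Yes. The quaternion 1 + 4i has j- and k-coefficients y = z = 0, so it lies in the complex subalgebra spanned by 1 and i.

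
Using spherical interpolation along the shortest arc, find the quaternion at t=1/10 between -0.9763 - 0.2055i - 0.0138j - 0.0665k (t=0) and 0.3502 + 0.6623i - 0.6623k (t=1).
-0.961 - 0.2754i - 0.013j + 0.0198k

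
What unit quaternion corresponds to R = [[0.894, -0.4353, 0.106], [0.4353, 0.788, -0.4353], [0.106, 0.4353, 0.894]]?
0.9455 + 0.2302i + 0.2302k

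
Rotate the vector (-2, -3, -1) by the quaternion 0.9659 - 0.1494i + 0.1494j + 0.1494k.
(-1.066, -3.553, 0.488)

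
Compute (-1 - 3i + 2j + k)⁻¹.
-0.0667 + 0.2i - 0.1333j - 0.0667k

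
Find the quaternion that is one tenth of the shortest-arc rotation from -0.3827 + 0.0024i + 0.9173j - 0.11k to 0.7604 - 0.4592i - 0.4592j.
-0.4355 + 0.053i + 0.8929j - 0.101k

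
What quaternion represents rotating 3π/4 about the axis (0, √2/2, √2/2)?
0.3827 + 0.6533j + 0.6533k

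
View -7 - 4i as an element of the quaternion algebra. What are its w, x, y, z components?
-7 - 4i + 0j + 0k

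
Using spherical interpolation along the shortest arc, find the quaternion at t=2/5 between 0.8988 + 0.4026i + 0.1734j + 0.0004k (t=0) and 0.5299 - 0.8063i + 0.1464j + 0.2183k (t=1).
0.962 - 0.1297i + 0.2093j + 0.1176k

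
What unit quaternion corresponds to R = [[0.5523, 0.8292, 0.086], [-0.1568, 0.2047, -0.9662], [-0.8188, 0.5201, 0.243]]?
0.7071 + 0.5255i + 0.3199j - 0.3486k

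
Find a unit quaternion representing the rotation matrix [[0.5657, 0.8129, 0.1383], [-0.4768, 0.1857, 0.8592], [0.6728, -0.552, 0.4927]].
0.749 - 0.471i - 0.1784j - 0.4305k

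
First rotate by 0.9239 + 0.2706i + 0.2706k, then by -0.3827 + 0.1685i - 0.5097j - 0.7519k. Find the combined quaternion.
-0.1957 - 0.0858i - 0.72j - 0.6603k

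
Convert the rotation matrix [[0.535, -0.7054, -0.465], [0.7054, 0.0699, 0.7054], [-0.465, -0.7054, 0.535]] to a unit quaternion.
0.7314 - 0.4822i + 0.4822k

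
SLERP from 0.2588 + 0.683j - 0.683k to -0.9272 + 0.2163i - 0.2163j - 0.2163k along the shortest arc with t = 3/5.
0.8183 - 0.1594i + 0.5159j - 0.1971k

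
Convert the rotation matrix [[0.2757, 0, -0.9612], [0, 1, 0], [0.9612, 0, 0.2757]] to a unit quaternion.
0.7987 - 0.6018j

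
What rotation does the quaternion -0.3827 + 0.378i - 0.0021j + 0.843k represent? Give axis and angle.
axis = (0.4091, -0.0023, 0.9125), θ = 5π/4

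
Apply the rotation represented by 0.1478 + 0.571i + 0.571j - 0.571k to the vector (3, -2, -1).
(-2.071, 2.879, -1.192)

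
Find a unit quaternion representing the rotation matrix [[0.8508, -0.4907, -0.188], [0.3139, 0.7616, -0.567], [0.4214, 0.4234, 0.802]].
0.9239 + 0.268i - 0.1649j + 0.2177k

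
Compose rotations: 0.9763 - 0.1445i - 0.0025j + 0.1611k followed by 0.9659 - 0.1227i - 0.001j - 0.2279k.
0.962 - 0.2601i + 0.0493j - 0.0667k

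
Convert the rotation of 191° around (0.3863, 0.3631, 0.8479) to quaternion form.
-0.0958 + 0.3845i + 0.3614j + 0.844k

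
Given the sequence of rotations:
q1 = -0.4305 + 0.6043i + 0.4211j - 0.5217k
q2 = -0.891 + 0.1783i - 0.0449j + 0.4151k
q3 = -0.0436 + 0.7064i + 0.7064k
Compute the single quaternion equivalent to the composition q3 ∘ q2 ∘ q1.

q2 · q1 = 0.5113 - 0.7666i - 0.012j + 0.3883k
q3 · q2 · q1 = 0.2449 + 0.4031i - 0.8153j + 0.3358k
0.2449 + 0.4031i - 0.8153j + 0.3358k


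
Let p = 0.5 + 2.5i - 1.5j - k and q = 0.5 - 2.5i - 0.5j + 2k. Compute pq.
7.75 - 3.5i - 3.5j - 4.5k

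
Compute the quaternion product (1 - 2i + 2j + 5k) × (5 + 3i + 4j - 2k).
13 - 31i + 25j + 9k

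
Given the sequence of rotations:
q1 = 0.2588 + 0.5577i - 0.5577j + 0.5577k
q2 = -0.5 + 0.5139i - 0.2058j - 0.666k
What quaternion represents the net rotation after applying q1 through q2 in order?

q2 · q1 = -0.1593 - 0.6321i - 0.4324j - 0.623k
-0.1593 - 0.6321i - 0.4324j - 0.623k


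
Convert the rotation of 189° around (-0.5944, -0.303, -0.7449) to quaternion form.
-0.0785 - 0.5926i - 0.3021j - 0.7426k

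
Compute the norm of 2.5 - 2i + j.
3.354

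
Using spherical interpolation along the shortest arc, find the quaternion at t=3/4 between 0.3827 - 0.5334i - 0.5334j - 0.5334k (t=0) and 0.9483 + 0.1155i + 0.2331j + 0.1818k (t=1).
0.9953 - 0.0906i + 0.0154j - 0.0308k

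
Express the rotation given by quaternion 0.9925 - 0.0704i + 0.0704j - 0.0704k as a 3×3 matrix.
[[0.9802, 0.1298, 0.1497], [-0.1497, 0.9802, 0.1298], [-0.1298, -0.1497, 0.9802]]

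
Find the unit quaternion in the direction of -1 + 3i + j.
-0.3015 + 0.9045i + 0.3015j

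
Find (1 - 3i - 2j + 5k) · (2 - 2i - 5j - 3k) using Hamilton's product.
1 + 23i - 28j + 18k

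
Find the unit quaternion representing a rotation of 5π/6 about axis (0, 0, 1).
0.2588 + 0.9659k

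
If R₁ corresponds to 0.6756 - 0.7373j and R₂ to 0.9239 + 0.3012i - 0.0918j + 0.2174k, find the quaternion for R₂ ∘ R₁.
0.5565 + 0.3638i - 0.7432j - 0.0752k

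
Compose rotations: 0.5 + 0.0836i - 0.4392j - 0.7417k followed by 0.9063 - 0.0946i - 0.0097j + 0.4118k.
0.7622 + 0.2165i - 0.4386j - 0.4239k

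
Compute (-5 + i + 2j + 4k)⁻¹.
-0.1087 - 0.0217i - 0.0435j - 0.087k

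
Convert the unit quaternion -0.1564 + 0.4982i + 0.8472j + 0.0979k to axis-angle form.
axis = (0.5044, 0.8578, 0.0991), θ = 198°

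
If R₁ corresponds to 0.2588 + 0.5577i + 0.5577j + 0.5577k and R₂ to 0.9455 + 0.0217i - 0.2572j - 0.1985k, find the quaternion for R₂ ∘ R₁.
0.4867 + 0.5002i + 0.3379j + 0.6315k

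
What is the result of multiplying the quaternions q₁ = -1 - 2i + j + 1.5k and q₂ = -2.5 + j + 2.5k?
-2.25 + 6i + 1.5j - 8.25k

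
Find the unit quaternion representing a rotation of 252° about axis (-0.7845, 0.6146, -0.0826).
-0.5878 - 0.6347i + 0.4972j - 0.0668k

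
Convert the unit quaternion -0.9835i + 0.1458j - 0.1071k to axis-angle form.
axis = (-0.9835, 0.1458, -0.1071), θ = π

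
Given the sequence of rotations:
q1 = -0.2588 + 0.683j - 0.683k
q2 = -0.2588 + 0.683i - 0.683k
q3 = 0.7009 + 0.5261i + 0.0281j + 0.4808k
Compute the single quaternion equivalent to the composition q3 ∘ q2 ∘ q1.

q2 · q1 = -0.3995 + 0.2897i + 0.2897j + 0.82k
q3 · q2 · q1 = -0.8348 - 0.1234i - 0.1003j + 0.5269k
-0.8348 - 0.1234i - 0.1003j + 0.5269k


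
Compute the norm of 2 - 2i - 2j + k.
√13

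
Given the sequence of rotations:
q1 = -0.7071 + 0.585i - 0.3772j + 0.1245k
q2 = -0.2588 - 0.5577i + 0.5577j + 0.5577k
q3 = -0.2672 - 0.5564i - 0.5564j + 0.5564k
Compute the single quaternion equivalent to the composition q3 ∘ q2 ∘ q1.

q2 · q1 = 0.6502 + 0.5227i + 0.099j - 0.5425k
q3 · q2 · q1 = 0.474 - 0.2547i - 0.3992j + 0.7425k
0.474 - 0.2547i - 0.3992j + 0.7425k


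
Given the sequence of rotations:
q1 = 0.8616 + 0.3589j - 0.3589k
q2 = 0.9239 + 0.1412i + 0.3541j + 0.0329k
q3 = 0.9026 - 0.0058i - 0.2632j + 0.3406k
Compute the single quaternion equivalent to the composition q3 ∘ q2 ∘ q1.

q2 · q1 = 0.6808 - 0.0172i + 0.6874j - 0.2526k
q3 · q2 · q1 = 0.8813 - 0.1871i + 0.4339j - 0.0046k
0.8813 - 0.1871i + 0.4339j - 0.0046k


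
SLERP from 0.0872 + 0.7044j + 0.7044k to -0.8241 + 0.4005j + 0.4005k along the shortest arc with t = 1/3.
-0.2616 + 0.6825j + 0.6825k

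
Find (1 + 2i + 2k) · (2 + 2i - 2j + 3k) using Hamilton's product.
-8 + 10i - 4j + 3k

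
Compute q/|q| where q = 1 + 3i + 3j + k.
0.2236 + 0.6708i + 0.6708j + 0.2236k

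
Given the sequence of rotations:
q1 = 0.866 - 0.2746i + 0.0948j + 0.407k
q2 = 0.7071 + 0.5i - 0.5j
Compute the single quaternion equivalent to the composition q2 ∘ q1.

q2 · q1 = 0.797 + 0.0353i - 0.5695j + 0.1979k
0.797 + 0.0353i - 0.5695j + 0.1979k


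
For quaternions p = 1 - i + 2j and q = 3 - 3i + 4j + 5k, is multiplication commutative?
No: pq = -8 + 4i + 15j + 7k ≠ -8 - 16i + 5j + 3k = qp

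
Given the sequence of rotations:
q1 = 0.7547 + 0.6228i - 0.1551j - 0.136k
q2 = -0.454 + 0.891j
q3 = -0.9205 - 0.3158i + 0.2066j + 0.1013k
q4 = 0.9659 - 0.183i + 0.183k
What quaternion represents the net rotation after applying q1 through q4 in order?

q2 · q1 = -0.2044 - 0.4039i + 0.7429j - 0.4932k
q3 · q2 · q1 = -0.0429 + 0.2592i - 0.9227j + 0.2821k
q4 · q3 · q2 · q1 = -0.0456 + 0.4271i - 0.7922j + 0.4335k
-0.0456 + 0.4271i - 0.7922j + 0.4335k


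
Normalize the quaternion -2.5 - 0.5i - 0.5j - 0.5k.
-0.9449 - 0.189i - 0.189j - 0.189k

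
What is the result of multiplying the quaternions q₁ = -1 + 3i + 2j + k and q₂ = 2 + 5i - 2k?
-15 - 3i + 15j - 6k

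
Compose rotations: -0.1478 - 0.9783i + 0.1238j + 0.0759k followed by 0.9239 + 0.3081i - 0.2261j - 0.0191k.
0.1943 - 0.9642i + 0.1431j - 0.1101k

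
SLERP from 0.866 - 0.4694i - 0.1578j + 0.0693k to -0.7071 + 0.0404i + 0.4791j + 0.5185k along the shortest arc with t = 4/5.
0.7851 - 0.139i - 0.4357j - 0.4177k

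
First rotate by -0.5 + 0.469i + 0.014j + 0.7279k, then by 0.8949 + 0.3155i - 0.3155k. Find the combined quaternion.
-0.3658 + 0.2664i - 0.3651j + 0.8136k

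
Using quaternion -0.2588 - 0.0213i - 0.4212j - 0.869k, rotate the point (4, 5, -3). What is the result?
(-6.385, -2.848, 1.059)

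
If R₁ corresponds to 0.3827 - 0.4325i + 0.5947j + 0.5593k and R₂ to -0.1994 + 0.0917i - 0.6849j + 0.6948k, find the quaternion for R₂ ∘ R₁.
-0.0179 - 0.6749i - 0.7325j - 0.0873k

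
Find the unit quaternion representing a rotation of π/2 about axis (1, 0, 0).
0.7071 + 0.7071i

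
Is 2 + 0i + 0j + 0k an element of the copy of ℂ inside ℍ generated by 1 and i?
Yes. The quaternion 2 has j- and k-coefficients y = z = 0, so it lies in the complex subalgebra spanned by 1 and i.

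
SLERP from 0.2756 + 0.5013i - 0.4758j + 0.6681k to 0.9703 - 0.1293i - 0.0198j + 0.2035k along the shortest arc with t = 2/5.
0.6794 + 0.2918i - 0.348j + 0.5762k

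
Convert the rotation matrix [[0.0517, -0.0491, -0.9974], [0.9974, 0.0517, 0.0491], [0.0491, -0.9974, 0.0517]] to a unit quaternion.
0.5374 - 0.4869i - 0.4869j + 0.4869k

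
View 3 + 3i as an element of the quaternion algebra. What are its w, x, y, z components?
3 + 3i + 0j + 0k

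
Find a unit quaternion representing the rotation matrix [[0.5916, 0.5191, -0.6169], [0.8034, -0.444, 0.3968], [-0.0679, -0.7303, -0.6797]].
-0.342 + 0.8239i + 0.4013j - 0.2078k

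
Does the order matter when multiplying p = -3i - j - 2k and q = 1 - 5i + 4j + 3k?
Yes: pq = -5 + 2i + 18j - 19k ≠ -5 - 8i - 20j + 15k = qp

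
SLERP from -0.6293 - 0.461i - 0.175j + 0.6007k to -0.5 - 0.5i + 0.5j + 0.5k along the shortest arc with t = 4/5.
-0.5493 - 0.5128i + 0.3747j + 0.5431k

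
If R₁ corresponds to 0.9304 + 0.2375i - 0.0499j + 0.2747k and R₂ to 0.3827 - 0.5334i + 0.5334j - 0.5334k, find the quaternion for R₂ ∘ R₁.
0.6559 - 0.2855i + 0.497j - 0.4912k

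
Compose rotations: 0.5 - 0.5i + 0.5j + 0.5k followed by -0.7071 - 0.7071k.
0.7071i - 0.7071k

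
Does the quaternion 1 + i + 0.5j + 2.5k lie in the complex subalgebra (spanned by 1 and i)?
No. The quaternion 1 + i + 0.5j + 2.5k has j-coefficient y = 0.5 and k-coefficient z = 2.5, not both zero, so it does not lie in the complex subalgebra spanned by 1 and i.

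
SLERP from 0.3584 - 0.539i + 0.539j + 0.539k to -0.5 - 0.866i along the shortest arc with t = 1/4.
0.1423 - 0.745i + 0.4608j + 0.4608k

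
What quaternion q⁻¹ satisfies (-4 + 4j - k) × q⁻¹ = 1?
-0.1212 - 0.1212j + 0.0303k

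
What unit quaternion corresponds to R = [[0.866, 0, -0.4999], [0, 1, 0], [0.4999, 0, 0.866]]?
0.9659 - 0.2588j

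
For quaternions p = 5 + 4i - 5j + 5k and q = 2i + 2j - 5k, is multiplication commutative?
No: pq = 27 + 25i + 40j - 7k ≠ 27 - 5i - 20j - 43k = qp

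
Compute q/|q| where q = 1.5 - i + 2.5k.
0.4867 - 0.3244i + 0.8111k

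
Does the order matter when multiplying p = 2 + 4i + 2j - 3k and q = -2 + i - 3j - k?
Yes: pq = -5 - 17i - 9j - 10k ≠ -5 + 5i - 11j + 18k = qp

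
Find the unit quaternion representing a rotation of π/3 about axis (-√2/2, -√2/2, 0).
0.866 - 0.3536i - 0.3536j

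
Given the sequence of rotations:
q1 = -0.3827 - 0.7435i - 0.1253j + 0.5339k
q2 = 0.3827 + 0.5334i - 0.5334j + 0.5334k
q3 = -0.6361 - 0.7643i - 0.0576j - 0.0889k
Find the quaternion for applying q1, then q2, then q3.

q2 · q1 = -0.1015 - 0.7066i - 0.5252j - 0.4632k
q3 · q2 · q1 = -0.5469 + 0.507i + 0.0487j + 0.6644k
-0.5469 + 0.507i + 0.0487j + 0.6644k


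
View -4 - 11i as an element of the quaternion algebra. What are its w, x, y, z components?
-4 - 11i + 0j + 0k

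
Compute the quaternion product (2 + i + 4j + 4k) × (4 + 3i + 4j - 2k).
-3 - 14i + 38j + 4k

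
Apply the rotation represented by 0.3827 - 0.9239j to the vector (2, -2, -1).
(-0.707, -2, 2.121)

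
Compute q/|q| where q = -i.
-i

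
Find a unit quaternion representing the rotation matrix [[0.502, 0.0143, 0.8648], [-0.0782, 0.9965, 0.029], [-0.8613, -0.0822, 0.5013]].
0.866 - 0.0321i + 0.4983j - 0.0267k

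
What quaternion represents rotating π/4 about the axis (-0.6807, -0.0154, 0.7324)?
0.9239 - 0.2605i - 0.0059j + 0.2803k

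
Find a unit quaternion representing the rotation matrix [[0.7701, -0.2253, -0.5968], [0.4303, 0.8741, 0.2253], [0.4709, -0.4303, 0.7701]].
0.9239 - 0.1774i - 0.2889j + 0.1774k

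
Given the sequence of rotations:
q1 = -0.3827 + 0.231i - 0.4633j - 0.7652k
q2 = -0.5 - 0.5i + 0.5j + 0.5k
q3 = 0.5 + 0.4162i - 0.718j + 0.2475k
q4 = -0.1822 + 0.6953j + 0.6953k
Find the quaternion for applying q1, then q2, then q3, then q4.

q2 · q1 = 0.9211 - 0.0751i - 0.2268j + 0.3074k
q3 · q2 · q1 = 0.2529 + 0.1812i - 0.9213j + 0.2334k
q4 · q3 · q2 · q1 = 0.4322 + 0.7698i + 0.4697j + 0.0073k
0.4322 + 0.7698i + 0.4697j + 0.0073k


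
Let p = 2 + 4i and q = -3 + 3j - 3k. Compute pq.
-6 - 12i + 18j + 6k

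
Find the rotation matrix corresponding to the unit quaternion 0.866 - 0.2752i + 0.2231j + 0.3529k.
[[0.6514, -0.734, 0.1922], [0.4884, 0.5995, 0.6341], [-0.5806, -0.3192, 0.749]]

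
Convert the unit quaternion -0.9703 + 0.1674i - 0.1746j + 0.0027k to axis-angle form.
axis = (0.692, -0.7218, 0.0112), θ = 332°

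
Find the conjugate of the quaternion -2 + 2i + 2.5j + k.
-2 - 2i - 2.5j - k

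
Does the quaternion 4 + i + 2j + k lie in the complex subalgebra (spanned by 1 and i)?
No. The quaternion 4 + i + 2j + k has j-coefficient y = 2 and k-coefficient z = 1, not both zero, so it does not lie in the complex subalgebra spanned by 1 and i.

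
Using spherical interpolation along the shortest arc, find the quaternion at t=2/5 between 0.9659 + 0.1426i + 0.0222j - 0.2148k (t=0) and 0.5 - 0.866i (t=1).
0.932 - 0.3286i + 0.0157j - 0.1521k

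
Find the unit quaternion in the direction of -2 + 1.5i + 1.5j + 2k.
-0.5657 + 0.4243i + 0.4243j + 0.5657k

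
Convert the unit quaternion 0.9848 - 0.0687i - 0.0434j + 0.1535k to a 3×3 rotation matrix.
[[0.9491, -0.2964, -0.1066], [0.3083, 0.9434, 0.122], [0.0644, -0.1486, 0.9868]]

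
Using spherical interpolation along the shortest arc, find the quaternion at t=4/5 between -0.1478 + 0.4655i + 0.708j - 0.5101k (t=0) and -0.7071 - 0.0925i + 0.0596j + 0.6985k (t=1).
0.595 + 0.2081i + 0.1368j - 0.7641k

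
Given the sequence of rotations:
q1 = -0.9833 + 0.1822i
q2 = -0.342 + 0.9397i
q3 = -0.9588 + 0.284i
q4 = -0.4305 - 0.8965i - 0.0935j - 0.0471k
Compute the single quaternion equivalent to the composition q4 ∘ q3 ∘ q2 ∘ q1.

q2 · q1 = 0.1651 - 0.9863i
q3 · q2 · q1 = 0.1218 + 0.9926i
q4 · q3 · q2 · q1 = 0.8374 - 0.5365i - 0.0581j + 0.0871k
0.8374 - 0.5365i - 0.0581j + 0.0871k


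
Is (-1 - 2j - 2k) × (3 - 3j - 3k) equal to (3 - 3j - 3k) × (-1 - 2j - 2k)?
Yes: pq = qp = -15 - 3j - 3k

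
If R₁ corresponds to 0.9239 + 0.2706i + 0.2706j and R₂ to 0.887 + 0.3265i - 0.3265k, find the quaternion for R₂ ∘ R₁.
0.7311 + 0.63i + 0.1517j - 0.2133k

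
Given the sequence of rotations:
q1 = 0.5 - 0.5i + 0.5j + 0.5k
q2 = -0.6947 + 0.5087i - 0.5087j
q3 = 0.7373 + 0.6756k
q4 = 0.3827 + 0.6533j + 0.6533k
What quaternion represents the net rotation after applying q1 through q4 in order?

q2 · q1 = 0.1613 + 0.3473i - 0.856j - 0.3473k
q3 · q2 · q1 = 0.3536 + 0.8344i - 0.3965j - 0.1471k
q4 · q3 · q2 · q1 = 0.4905 + 0.4823i + 0.6244j - 0.3704k
0.4905 + 0.4823i + 0.6244j - 0.3704k


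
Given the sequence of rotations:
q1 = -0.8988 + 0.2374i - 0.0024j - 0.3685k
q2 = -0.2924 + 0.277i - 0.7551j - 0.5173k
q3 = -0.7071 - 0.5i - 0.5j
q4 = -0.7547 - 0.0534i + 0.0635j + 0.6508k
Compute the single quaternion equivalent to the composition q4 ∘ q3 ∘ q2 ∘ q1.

q2 · q1 = 0.0046 - 0.0414i + 0.6587j + 0.7513k
q3 · q2 · q1 = 0.3054 - 0.3487i - 0.0924j - 0.8813k
q4 · q3 · q2 · q1 = 0.3303 + 0.251i - 0.1849j + 0.8909k
0.3303 + 0.251i - 0.1849j + 0.8909k


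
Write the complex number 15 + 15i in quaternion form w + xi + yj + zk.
15 + 15i + 0j + 0k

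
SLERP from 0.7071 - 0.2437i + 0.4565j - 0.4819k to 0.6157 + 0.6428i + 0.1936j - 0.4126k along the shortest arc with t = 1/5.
0.7442 - 0.0567i + 0.4328j - 0.5056k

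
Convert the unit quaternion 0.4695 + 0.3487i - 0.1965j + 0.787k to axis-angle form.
axis = (0.3949, -0.2226, 0.8913), θ = 124°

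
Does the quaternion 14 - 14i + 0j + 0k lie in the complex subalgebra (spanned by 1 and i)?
Yes. The quaternion 14 - 14i has j- and k-coefficients y = z = 0, so it lies in the complex subalgebra spanned by 1 and i.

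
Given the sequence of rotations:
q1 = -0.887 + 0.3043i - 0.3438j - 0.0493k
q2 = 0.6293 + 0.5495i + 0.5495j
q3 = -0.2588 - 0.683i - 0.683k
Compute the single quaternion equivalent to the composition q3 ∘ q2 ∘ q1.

q2 · q1 = -0.5365 - 0.323i - 0.6767j - 0.3872k
q3 · q2 · q1 = -0.3462 - 0.0122i + 0.1313j + 0.9288k
-0.3462 - 0.0122i + 0.1313j + 0.9288k


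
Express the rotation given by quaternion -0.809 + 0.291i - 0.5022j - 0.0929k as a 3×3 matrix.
[[0.4783, -0.4426, 0.7585], [-0.142, 0.8134, 0.5641], [-0.8666, -0.3775, 0.3262]]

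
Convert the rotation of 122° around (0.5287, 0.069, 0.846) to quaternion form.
0.4848 + 0.4624i + 0.0603j + 0.7399k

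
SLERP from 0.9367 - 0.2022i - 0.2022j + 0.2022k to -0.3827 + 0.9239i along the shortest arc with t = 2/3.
0.6444 - 0.7566i - 0.0785j + 0.0785k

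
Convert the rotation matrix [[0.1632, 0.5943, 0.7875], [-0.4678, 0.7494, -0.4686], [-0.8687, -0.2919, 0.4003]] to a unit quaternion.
0.7604 + 0.0581i + 0.5445j - 0.3492k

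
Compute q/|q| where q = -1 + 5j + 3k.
-0.169 + 0.8452j + 0.5071k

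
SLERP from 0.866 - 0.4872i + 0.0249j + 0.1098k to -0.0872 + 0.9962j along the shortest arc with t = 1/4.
0.8203 - 0.4433i - 0.3473j + 0.0999k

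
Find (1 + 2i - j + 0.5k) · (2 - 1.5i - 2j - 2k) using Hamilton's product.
4 + 5.5i - 0.75j - 6.5k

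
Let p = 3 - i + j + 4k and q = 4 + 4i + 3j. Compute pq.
13 - 4i + 29j + 9k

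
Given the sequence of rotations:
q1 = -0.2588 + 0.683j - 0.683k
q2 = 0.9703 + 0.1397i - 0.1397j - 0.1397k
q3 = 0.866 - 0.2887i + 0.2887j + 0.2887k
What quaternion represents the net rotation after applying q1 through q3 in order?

q2 · q1 = -0.2511 + 0.1547i + 0.7943j - 0.5311k
q3 · q2 · q1 = -0.2488 - 0.1762i + 0.5067j - 0.8064k
-0.2488 - 0.1762i + 0.5067j - 0.8064k


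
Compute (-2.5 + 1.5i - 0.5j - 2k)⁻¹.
-0.1961 - 0.1176i + 0.0392j + 0.1569k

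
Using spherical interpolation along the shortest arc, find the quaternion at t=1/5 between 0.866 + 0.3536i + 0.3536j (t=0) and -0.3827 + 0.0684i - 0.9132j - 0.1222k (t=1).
0.8152 + 0.2817i + 0.5053j + 0.0278k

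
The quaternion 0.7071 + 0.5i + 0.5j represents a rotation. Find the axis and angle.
axis = (√2/2, √2/2, 0), θ = π/2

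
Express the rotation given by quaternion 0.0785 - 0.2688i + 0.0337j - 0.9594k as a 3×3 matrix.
[[-0.8432, 0.1325, 0.5211], [-0.1687, -0.9854, -0.0225], [0.5105, -0.1069, 0.8532]]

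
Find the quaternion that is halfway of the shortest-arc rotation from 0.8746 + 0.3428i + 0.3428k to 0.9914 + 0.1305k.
0.9543 + 0.1753i + 0.242k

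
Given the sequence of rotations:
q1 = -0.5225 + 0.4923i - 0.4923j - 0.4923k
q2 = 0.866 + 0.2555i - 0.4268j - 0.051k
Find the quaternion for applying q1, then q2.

q2 · q1 = -0.8135 + 0.4778i - 0.1027j - 0.3154k
-0.8135 + 0.4778i - 0.1027j - 0.3154k


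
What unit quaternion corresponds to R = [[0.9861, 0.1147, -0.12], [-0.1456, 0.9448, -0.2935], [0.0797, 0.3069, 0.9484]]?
0.9848 + 0.1524i - 0.0507j - 0.0661k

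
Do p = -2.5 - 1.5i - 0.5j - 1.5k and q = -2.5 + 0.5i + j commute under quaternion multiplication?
No: pq = 7.5 + 4i - 2j + 2.5k ≠ 7.5 + i - 0.5j + 5k = qp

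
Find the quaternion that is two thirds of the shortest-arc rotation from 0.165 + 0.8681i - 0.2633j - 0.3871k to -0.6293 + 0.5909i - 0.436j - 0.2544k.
-0.3913 + 0.7533i - 0.4135j - 0.3293k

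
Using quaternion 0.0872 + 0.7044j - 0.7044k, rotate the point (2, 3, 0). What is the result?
(-1.601, -0.223, -3.223)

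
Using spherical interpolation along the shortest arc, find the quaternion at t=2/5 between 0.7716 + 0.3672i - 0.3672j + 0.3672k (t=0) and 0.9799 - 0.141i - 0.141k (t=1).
0.9384 + 0.1763i - 0.2391j + 0.1763k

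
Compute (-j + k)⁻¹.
0.5j - 0.5k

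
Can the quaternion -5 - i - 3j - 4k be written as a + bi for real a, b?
No. The quaternion -5 - i - 3j - 4k has j-coefficient y = -3 and k-coefficient z = -4, not both zero, so it does not lie in the complex subalgebra spanned by 1 and i.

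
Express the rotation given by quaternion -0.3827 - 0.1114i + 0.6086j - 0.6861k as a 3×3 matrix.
[[-0.6823, -0.6607, -0.313], [0.3895, 0.0337, -0.9204], [0.6187, -0.7499, 0.2344]]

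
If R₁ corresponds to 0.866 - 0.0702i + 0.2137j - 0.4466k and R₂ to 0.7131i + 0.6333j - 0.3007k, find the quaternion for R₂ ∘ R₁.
-0.2196 + 0.399i + 0.888j - 0.0636k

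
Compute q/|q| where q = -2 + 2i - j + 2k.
-0.5547 + 0.5547i - 0.2774j + 0.5547k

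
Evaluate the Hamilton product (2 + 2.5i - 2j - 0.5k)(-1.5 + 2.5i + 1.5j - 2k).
-7.25 + 6i + 9.75j + 5.5k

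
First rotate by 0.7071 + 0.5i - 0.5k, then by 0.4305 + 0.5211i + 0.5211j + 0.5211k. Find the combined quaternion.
0.3044 + 0.3232i + 0.8896j - 0.1073k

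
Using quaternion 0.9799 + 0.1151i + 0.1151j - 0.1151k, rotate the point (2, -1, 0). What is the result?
(1.642, -1.345, -0.703)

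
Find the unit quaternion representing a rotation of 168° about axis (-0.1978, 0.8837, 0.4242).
0.1045 - 0.1967i + 0.8789j + 0.4219k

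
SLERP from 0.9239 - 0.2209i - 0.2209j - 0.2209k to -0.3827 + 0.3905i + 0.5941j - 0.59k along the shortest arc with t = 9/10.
0.4739 - 0.3941i - 0.5853j + 0.5268k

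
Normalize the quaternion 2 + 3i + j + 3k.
0.417 + 0.6255i + 0.2085j + 0.6255k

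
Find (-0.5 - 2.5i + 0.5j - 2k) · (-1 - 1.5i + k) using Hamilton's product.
-1.25 + 3.75i + 5j + 2.25k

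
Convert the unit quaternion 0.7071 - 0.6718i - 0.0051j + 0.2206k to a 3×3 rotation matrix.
[[0.9026, -0.3051, -0.3036], [0.3188, 0, 0.9478], [-0.2892, -0.9523, 0.0973]]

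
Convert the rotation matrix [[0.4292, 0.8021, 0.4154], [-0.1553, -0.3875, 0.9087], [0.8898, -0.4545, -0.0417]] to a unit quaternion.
0.5 - 0.6816i - 0.2372j - 0.4787k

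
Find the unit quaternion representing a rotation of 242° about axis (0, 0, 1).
-0.515 + 0.8572k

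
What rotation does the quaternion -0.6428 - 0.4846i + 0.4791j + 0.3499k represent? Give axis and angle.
axis = (-0.6326, 0.6254, 0.4568), θ = 260°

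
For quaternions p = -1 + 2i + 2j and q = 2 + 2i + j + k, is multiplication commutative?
No: pq = -8 + 4i + j - 3k ≠ -8 + 5j + k = qp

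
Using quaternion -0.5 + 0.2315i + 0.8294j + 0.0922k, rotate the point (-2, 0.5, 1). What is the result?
(0.237, 0.239, -2.266)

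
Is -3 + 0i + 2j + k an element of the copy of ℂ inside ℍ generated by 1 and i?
No. The quaternion -3 + 2j + k has j-coefficient y = 2 and k-coefficient z = 1, not both zero, so it does not lie in the complex subalgebra spanned by 1 and i.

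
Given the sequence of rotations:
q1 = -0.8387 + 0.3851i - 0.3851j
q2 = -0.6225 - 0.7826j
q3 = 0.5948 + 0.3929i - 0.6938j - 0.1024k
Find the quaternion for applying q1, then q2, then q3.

q2 · q1 = 0.2207 - 0.2397i + 0.8961j + 0.3014k
q3 · q2 · q1 = 0.878 - 0.1732i + 0.286j + 0.3424k
0.878 - 0.1732i + 0.286j + 0.3424k


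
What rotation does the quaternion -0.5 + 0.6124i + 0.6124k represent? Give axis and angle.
axis = (√2/2, 0, √2/2), θ = 4π/3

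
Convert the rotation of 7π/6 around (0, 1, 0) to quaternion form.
-0.2588 + 0.9659j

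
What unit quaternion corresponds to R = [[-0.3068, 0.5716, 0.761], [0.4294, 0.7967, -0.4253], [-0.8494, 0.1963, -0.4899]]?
0.5 + 0.3108i + 0.8052j - 0.0711k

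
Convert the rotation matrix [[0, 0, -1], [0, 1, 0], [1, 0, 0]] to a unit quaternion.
0.7071 - 0.7071j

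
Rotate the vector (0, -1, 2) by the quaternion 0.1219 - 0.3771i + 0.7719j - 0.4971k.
(1.587, -1.572, -0.093)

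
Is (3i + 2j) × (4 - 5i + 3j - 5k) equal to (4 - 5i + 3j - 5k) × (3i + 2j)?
No: pq = 9 + 2i + 23j + 19k ≠ 9 + 22i - 7j - 19k = qp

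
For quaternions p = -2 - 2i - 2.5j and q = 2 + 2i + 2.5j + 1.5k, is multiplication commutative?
No: pq = 6.25 - 11.75i - 7j - 3k ≠ 6.25 - 4.25i - 13j - 3k = qp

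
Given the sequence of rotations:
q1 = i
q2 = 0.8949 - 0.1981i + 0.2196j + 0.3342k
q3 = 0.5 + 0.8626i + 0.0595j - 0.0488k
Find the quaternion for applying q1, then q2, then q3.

q2 · q1 = 0.1981 + 0.8949i + 0.3342j - 0.2196k
q3 · q2 · q1 = -0.7035 + 0.6216i + 0.3246j + 0.1156k
-0.7035 + 0.6216i + 0.3246j + 0.1156k


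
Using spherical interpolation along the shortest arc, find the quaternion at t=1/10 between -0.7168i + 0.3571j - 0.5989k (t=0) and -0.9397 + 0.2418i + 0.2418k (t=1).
0.1233 - 0.713i + 0.3394j - 0.601k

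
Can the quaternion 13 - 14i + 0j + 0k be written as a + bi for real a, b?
Yes. The quaternion 13 - 14i has j- and k-coefficients y = z = 0, so it lies in the complex subalgebra spanned by 1 and i.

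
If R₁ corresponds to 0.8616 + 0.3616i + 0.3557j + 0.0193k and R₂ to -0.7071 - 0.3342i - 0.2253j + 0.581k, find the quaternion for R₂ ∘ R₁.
-0.4195 - 0.7546i - 0.2291j + 0.4495k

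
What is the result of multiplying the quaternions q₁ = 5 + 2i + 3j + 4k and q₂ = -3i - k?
10 - 18i - 10j + 4k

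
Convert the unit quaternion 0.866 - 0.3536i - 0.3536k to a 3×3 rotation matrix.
[[0.7499, 0.6124, 0.2501], [-0.6124, 0.4999, 0.6124], [0.2501, -0.6124, 0.7499]]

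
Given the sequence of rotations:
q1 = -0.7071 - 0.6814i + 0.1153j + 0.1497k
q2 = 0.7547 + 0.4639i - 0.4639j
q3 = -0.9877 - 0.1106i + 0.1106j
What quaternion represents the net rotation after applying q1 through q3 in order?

q2 · q1 = -0.1641 - 0.9117i + 0.3456j - 0.1496k
q3 · q2 · q1 = 0.023 + 0.9021i - 0.376j + 0.2104k
0.023 + 0.9021i - 0.376j + 0.2104k


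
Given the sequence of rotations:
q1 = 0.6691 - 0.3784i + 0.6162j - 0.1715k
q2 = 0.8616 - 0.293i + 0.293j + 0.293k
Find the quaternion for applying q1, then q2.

q2 · q1 = 0.3353 - 0.7529i + 0.5658j - 0.0214k
0.3353 - 0.7529i + 0.5658j - 0.0214k


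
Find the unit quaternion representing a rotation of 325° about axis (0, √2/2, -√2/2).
-0.9537 + 0.2126j - 0.2126k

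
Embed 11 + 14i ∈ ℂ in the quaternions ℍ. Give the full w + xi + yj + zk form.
11 + 14i + 0j + 0k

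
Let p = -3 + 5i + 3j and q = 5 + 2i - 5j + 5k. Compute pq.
-10 + 34i + 5j - 46k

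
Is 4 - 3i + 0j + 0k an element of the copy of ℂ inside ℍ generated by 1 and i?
Yes. The quaternion 4 - 3i has j- and k-coefficients y = z = 0, so it lies in the complex subalgebra spanned by 1 and i.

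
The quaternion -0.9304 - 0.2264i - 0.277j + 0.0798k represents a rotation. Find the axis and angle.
axis = (-0.6177, -0.7557, 0.2177), θ = 317°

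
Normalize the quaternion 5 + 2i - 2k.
0.8704 + 0.3482i - 0.3482k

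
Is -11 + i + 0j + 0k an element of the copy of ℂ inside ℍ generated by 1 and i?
Yes. The quaternion -11 + i has j- and k-coefficients y = z = 0, so it lies in the complex subalgebra spanned by 1 and i.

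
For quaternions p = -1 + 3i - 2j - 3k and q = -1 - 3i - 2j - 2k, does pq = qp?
No: pq = -2i + 19j - 7k ≠ 2i - 11j + 17k = qp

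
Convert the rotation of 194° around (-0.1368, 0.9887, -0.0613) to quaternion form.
-0.1219 - 0.1358i + 0.9813j - 0.0608k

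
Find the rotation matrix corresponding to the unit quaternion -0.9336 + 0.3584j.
[[0.7431, 0, -0.6692], [0, 1, 0], [0.6692, 0, 0.7431]]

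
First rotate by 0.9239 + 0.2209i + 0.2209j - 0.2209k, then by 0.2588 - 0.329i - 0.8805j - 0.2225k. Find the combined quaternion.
0.4571 - 0.0031i - 0.8782j - 0.1409k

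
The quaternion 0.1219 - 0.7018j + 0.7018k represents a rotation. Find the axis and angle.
axis = (0, -√2/2, √2/2), θ = 166°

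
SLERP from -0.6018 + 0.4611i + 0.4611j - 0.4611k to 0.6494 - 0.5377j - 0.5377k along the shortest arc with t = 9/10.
-0.6891 + 0.0584i + 0.5658j + 0.449k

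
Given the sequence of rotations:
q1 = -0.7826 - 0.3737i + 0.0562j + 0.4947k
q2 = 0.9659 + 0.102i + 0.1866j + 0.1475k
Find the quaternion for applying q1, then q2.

q2 · q1 = -0.8013 - 0.3568i - 0.1973j + 0.4379k
-0.8013 - 0.3568i - 0.1973j + 0.4379k


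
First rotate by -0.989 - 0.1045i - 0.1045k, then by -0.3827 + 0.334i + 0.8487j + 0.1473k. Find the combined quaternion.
0.4288 - 0.379i - 0.8199j - 0.017k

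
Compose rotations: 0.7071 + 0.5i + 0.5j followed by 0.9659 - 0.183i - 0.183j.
0.866 + 0.3536i + 0.3536j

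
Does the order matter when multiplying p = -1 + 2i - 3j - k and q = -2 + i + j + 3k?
Yes: pq = 6 - 13i - 2j + 4k ≠ 6 + 3i + 12j - 6k = qp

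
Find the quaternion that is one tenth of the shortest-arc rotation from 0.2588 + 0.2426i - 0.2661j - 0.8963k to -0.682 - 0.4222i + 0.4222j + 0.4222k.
0.3105 + 0.2675i - 0.289j - 0.8651k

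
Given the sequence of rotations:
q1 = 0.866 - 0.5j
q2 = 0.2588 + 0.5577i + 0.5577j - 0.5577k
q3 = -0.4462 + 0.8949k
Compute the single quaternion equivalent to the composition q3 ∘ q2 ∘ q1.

q2 · q1 = 0.503 + 0.2041i + 0.3536j - 0.7618k
q3 · q2 · q1 = 0.4573 - 0.4075i + 0.0249j + 0.79k
0.4573 - 0.4075i + 0.0249j + 0.79k


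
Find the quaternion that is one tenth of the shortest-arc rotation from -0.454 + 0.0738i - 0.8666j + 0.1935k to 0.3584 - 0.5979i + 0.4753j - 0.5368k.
-0.456 + 0.1337i - 0.8474j + 0.2367k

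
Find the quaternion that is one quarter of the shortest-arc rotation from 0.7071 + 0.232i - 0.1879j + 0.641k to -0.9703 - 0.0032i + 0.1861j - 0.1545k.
0.8023 + 0.1797i - 0.1942j + 0.5351k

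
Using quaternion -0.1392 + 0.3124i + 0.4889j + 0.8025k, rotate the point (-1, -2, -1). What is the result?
(-0.657, 0.013, -2.36)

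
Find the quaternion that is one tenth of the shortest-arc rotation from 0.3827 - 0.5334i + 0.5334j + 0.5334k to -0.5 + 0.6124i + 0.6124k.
0.4388 - 0.5998i + 0.5141j + 0.4283k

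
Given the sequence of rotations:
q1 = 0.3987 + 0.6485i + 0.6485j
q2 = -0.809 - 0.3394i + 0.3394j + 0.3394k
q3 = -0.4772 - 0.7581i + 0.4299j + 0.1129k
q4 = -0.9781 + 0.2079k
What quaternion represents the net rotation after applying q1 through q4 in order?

q2 · q1 = -0.3225 - 0.8801i - 0.1692j - 0.3049k
q3 · q2 · q1 = -0.4061 + 0.5525i - 0.3884j + 0.6157k
q4 · q3 · q2 · q1 = 0.2692 - 0.4597i + 0.4948j - 0.6866k
0.2692 - 0.4597i + 0.4948j - 0.6866k


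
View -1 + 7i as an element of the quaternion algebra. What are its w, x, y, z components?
-1 + 7i + 0j + 0k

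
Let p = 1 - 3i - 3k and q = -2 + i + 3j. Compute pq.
1 + 16i - 3k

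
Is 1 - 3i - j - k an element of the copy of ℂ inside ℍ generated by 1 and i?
No. The quaternion 1 - 3i - j - k has j-coefficient y = -1 and k-coefficient z = -1, not both zero, so it does not lie in the complex subalgebra spanned by 1 and i.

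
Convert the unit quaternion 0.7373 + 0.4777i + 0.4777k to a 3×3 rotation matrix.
[[0.5436, -0.7044, 0.4564], [0.7044, 0.0872, -0.7044], [0.4564, 0.7044, 0.5436]]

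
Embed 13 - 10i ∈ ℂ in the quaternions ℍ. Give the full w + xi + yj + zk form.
13 - 10i + 0j + 0k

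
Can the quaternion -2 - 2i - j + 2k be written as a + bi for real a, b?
No. The quaternion -2 - 2i - j + 2k has j-coefficient y = -1 and k-coefficient z = 2, not both zero, so it does not lie in the complex subalgebra spanned by 1 and i.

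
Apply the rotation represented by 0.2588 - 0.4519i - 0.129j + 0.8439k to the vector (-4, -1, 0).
(2.151, -1.381, 3.235)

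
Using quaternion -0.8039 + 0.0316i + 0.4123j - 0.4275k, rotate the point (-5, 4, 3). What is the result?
(-6.187, -1.942, -2.819)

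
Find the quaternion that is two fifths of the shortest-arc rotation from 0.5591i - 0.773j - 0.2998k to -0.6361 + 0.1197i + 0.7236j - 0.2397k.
0.3079 + 0.3305i - 0.8874j - 0.0923k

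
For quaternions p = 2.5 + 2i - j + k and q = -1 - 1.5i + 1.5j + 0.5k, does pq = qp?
No: pq = 1.5 - 7.75i + 2.25j + 1.75k ≠ 1.5 - 3.75i + 7.25j - 1.25k = qp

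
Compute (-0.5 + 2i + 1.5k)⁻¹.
-0.0769 - 0.3077i - 0.2308k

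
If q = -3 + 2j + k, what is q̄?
-3 - 2j - k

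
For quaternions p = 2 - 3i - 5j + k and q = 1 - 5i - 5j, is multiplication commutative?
No: pq = -38 - 8i - 20j - 9k ≠ -38 - 18i - 10j + 11k = qp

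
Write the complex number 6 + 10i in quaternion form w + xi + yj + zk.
6 + 10i + 0j + 0k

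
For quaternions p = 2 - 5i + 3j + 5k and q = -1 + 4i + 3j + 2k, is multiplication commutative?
No: pq = -1 + 4i + 33j - 28k ≠ -1 + 22i - 27j + 26k = qp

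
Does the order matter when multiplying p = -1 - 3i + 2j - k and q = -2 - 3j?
Yes: pq = 8 + 3i - j + 11k ≠ 8 + 9i - j - 7k = qp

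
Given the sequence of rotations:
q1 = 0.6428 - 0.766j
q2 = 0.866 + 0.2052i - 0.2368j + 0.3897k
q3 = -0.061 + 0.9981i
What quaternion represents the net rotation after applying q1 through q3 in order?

q2 · q1 = 0.3753 + 0.4304i - 0.8156j + 0.0933k
q3 · q2 · q1 = -0.4525 + 0.3483i - 0.0434j - 0.8197k
-0.4525 + 0.3483i - 0.0434j - 0.8197k


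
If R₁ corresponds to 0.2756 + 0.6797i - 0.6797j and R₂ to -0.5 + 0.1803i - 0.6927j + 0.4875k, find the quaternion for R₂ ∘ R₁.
-0.7312 + 0.0412i + 0.4803j + 0.4826k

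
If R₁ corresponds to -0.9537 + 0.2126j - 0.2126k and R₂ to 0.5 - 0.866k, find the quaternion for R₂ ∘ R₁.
-0.661 + 0.1841i + 0.1063j + 0.7196k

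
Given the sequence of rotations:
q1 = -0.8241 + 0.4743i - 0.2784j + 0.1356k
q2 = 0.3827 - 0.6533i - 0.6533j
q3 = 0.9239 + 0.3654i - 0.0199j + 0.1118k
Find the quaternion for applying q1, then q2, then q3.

q2 · q1 = -0.1874 + 0.6313i + 0.5204j + 0.5436k
q3 · q2 · q1 = -0.4542 + 0.4458i + 0.3565j + 0.684k
-0.4542 + 0.4458i + 0.3565j + 0.684k


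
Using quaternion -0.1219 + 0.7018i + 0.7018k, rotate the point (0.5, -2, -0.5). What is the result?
(-0.827, 1.769, 0.827)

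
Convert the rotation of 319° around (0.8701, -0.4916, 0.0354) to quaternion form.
-0.9367 + 0.3047i - 0.1722j + 0.0124k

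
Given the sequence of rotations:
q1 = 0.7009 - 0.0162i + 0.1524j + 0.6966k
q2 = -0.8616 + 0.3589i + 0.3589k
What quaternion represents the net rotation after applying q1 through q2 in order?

q2 · q1 = -0.8481 + 0.2108i - 0.3871j - 0.2939k
-0.8481 + 0.2108i - 0.3871j - 0.2939k


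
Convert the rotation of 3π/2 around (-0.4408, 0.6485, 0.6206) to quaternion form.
-0.7071 - 0.3117i + 0.4586j + 0.4388k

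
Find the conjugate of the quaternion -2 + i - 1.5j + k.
-2 - i + 1.5j - k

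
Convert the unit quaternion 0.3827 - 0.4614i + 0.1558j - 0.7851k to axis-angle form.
axis = (-0.4994, 0.1686, -0.8498), θ = 3π/4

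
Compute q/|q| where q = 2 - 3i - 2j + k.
0.4714 - 0.7071i - 0.4714j + 0.2357k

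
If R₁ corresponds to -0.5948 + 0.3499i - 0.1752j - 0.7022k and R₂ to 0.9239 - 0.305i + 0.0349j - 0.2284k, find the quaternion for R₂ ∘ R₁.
-0.5971 + 0.4402i - 0.4767j - 0.4717k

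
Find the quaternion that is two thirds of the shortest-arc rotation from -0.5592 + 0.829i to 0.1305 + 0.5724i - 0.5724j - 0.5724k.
-0.1304 + 0.7765i - 0.4359j - 0.4359k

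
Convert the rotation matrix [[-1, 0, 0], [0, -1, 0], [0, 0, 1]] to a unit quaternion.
k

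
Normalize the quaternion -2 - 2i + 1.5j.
-0.6247 - 0.6247i + 0.4685j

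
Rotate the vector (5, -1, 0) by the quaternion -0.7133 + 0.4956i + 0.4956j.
(2.053, 1.947, 4.242)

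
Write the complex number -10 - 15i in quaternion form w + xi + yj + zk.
-10 - 15i + 0j + 0k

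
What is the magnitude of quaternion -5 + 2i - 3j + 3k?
√47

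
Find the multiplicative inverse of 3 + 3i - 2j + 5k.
0.0638 - 0.0638i + 0.0426j - 0.1064k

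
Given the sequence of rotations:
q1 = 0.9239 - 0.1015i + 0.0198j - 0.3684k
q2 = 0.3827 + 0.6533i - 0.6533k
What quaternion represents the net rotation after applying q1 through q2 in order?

q2 · q1 = 0.1792 + 0.5777i + 0.3146j - 0.7316k
0.1792 + 0.5777i + 0.3146j - 0.7316k


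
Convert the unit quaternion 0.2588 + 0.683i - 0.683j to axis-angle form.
axis = (√2/2, -√2/2, 0), θ = 5π/6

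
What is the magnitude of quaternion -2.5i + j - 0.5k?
2.739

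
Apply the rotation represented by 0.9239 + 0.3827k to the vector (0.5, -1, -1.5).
(1.061, -0.354, -1.5)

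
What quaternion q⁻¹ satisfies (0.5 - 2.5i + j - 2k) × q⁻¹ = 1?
0.0435 + 0.2174i - 0.087j + 0.1739k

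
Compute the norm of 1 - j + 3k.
√11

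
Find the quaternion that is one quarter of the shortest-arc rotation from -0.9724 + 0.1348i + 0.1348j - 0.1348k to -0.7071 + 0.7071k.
-0.9836 + 0.1081i + 0.1081j + 0.0956k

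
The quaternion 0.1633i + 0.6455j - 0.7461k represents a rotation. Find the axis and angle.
axis = (0.1633, 0.6455, -0.7461), θ = π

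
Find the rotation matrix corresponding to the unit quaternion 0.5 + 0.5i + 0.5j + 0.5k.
[[0, 0, 1], [1, 0, 0], [0, 1, 0]]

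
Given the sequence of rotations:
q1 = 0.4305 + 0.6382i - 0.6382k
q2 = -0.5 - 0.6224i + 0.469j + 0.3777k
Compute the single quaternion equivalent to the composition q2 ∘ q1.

q2 · q1 = 0.423 - 0.8864i + 0.0457j + 0.1824k
0.423 - 0.8864i + 0.0457j + 0.1824k


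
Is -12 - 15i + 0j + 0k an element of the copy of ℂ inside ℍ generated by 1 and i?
Yes. The quaternion -12 - 15i has j- and k-coefficients y = z = 0, so it lies in the complex subalgebra spanned by 1 and i.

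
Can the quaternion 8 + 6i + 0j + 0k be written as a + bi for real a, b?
Yes. The quaternion 8 + 6i has j- and k-coefficients y = z = 0, so it lies in the complex subalgebra spanned by 1 and i.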